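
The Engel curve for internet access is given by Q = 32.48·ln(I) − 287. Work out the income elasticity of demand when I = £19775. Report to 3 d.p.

At I = 19775: Q = 34.298.
dQ/dI = 32.48/I = 0.00164248 at this income.
η = (dQ/dI)·(I/Q) = 0.00164248 × (19775/34.298) = 0.947.

0.947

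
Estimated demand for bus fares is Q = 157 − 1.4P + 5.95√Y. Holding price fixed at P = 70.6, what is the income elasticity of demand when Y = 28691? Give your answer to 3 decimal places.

At P = 70.6, Y = 28691: Q = 1065.996.
Holding P constant, ∂Q/∂Y = 5.95/(2√Y) = 0.0175636.
η_Y = (∂Q/∂Y)·(Y/Q) = 0.0175636 × (28691/1065.996) = 0.473.

0.473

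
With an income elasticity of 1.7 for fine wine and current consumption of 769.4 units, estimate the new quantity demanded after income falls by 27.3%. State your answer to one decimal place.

412.3

%ΔQ ≈ η × %ΔI = 1.7 × (-27.3%) = -46.41%.
New Q ≈ 769.4 × (1 − 0.4641) = 412.3.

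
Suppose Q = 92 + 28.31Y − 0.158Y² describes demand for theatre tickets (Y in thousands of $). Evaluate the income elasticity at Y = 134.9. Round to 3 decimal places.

At Y = 134.9: Q = 1035.7334.
dQ/dY = 28.31 − 0.316Y = -14.31840.
η = (dQ/dY)·(Y/Q) = -14.31840 × (134.9/1035.7334) = -1.865.

-1.865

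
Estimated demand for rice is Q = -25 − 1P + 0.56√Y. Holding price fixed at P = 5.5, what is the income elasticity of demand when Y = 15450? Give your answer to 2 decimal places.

At P = 5.5, Y = 15450: Q = 39.107.
Holding P constant, ∂Q/∂Y = 0.56/(2√Y) = 0.00225265.
η_Y = (∂Q/∂Y)·(Y/Q) = 0.00225265 × (15450/39.107) = 0.89.

0.89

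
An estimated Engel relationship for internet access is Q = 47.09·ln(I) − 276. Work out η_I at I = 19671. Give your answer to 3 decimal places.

At I = 19671: Q = 189.574.
dQ/dI = 47.09/I = 0.00239388 at this income.
η = (dQ/dI)·(I/Q) = 0.00239388 × (19671/189.574) = 0.248.

0.248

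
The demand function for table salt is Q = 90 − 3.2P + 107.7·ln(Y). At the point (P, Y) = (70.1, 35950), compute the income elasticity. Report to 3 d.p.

At P = 70.1, Y = 35950: Q = 995.441.
Holding P constant, ∂Q/∂Y = 107.7/Y = 0.00299583.
η_Y = (∂Q/∂Y)·(Y/Q) = 0.00299583 × (35950/995.441) = 0.108.

0.108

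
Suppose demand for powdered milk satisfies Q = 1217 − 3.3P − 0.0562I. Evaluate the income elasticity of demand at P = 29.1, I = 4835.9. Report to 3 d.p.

At P = 29.1, I = 4835.9: Q = 849.192.
Holding P constant, ∂Q/∂I = −0.0562.
η_I = (∂Q/∂I)·(I/Q) = -0.0562 × (4835.9/849.192) = -0.320.

-0.320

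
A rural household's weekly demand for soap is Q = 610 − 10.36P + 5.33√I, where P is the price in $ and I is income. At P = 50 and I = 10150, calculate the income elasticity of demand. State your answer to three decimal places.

0.427

At P = 50, I = 10150: Q = 628.983.
Holding P constant, ∂Q/∂I = 5.33/(2√I) = 0.0264523.
η_I = (∂Q/∂I)·(I/Q) = 0.0264523 × (10150/628.983) = 0.427.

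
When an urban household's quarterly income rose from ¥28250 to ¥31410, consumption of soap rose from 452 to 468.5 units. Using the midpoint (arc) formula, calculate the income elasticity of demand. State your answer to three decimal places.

ΔQ = 468.5 − 452 = 16.5; midpoint Q̄ = (452 + 468.5)/2 = 460.25.
ΔI = 31410 − 28250 = 3160; midpoint Ī = (28250 + 31410)/2 = 29830.
η = (ΔQ/Q̄) ÷ (ΔI/Ī) = (16.5/460.25) ÷ (3160/29830) = 0.338.

0.338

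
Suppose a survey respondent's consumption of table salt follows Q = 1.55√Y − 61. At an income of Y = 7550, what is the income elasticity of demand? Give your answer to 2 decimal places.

0.91

At Y = 7550: Q = 73.681.
dQ/dY = 1.55/(2√Y) = 0.00891925 at this income.
η = (dQ/dY)·(Y/Q) = 0.00891925 × (7550/73.681) = 0.91.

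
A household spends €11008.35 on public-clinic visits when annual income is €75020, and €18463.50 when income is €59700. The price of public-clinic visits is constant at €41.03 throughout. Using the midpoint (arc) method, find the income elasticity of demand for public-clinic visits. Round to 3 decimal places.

With a constant price, Q₁ = 11008.35/41.03 = 268.300 and Q₂ = 18463.50/41.03 = 450.000 (equivalently, work directly with expenditure since P cancels).
Midpoint %ΔQ = (18463.50 − 11008.35)/14735.93 = 0.50592; midpoint %ΔI = (59700 − 75020)/67360 = -0.22743.
η = 0.50592 / -0.22743 = -2.224.

-2.224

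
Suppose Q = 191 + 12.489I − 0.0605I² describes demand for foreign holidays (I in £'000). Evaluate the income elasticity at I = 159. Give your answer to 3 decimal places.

-1.658

At I = 159: Q = 647.2505.
dQ/dI = 12.489 − 0.121I = -6.75000.
η = (dQ/dI)·(I/Q) = -6.75000 × (159/647.2505) = -1.658.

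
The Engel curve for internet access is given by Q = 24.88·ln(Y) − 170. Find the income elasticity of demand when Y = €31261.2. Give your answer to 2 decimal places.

At Y = 31261.2: Q = 87.511.
dQ/dY = 24.88/Y = 0.000795875 at this income.
η = (dQ/dY)·(Y/Q) = 0.000795875 × (31261.2/87.511) = 0.28.

0.28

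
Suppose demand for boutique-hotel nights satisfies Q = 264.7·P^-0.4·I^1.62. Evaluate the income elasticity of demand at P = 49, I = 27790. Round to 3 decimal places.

For a multiplicative demand Q = A·P^α·I^β, the income elasticity is β everywhere.
Here β = 1.62, so η = 1.620.

1.620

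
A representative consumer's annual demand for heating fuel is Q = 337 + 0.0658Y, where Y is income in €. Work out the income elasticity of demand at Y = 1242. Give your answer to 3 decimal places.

0.195

At Y = 1242: Q = 418.724.
dQ/dY = 0.0658.
η = (dQ/dY)·(Y/Q) = 0.0658 × (1242/418.724) = 0.195.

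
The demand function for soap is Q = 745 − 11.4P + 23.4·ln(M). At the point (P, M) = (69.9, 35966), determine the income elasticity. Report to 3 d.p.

0.121

At P = 69.9, M = 35966: Q = 193.614.
Holding P constant, ∂Q/∂M = 23.4/M = 0.000650614.
η_M = (∂Q/∂M)·(M/Q) = 0.000650614 × (35966/193.614) = 0.121.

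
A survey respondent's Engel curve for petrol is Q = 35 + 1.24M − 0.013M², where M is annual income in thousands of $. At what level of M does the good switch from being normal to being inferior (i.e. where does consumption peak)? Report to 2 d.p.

47.69

dQ/dM = 1.24 − 0.026M.
The good is inferior where dQ/dM < 0. Setting dQ/dM = 0 gives M = 1.24 / 0.026 = 47.69.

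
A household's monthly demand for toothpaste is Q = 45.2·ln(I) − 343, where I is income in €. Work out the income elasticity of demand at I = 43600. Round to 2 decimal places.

0.32

At I = 43600: Q = 139.863.
dQ/dI = 45.2/I = 0.0010367 at this income.
η = (dQ/dI)·(I/Q) = 0.0010367 × (43600/139.863) = 0.32.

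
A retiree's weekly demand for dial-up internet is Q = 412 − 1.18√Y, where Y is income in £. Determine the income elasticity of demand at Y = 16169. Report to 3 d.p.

-0.286

At Y = 16169: Q = 261.954.
dQ/dY = -1.18/(2√Y) = -0.00463992 at this income.
η = (dQ/dY)·(Y/Q) = -0.00463992 × (16169/261.954) = -0.286.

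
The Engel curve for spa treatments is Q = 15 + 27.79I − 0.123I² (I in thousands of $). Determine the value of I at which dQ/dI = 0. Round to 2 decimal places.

112.97

dQ/dI = 27.79 − 0.246I.
The good is inferior where dQ/dI < 0. Setting dQ/dI = 0 gives I = 27.79 / 0.246 = 112.97.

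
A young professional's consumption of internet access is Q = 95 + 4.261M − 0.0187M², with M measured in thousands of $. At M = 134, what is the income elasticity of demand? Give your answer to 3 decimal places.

-0.305

At M = 134: Q = 330.1968.
dQ/dM = 4.261 − 0.0374M = -0.75060.
η = (dQ/dM)·(M/Q) = -0.75060 × (134/330.1968) = -0.305.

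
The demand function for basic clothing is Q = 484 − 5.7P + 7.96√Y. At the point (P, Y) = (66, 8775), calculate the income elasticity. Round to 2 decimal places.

At P = 66, Y = 8775: Q = 853.453.
Holding P constant, ∂Q/∂Y = 7.96/(2√Y) = 0.0424873.
η_Y = (∂Q/∂Y)·(Y/Q) = 0.0424873 × (8775/853.453) = 0.44.

0.44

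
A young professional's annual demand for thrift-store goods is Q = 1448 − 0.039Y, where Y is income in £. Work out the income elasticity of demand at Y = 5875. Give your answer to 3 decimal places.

-0.188

At Y = 5875: Q = 1218.875.
dQ/dY = −0.039.
η = (dQ/dY)·(Y/Q) = -0.039 × (5875/1218.875) = -0.188.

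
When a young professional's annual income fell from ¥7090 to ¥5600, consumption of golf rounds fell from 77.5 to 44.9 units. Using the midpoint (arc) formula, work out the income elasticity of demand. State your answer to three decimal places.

ΔQ = 44.9 − 77.5 = -32.6; midpoint Q̄ = (77.5 + 44.9)/2 = 61.2.
ΔI = 5600 − 7090 = -1490; midpoint Ī = (7090 + 5600)/2 = 6345.
η = (ΔQ/Q̄) ÷ (ΔI/Ī) = (-32.6/61.2) ÷ (-1490/6345) = 2.268.

2.268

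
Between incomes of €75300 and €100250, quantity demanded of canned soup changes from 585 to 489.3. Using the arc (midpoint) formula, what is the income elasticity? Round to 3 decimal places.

-0.627

ΔQ = 489.3 − 585 = -95.7; midpoint Q̄ = (585 + 489.3)/2 = 537.15.
ΔI = 100250 − 75300 = 24950; midpoint Ī = (75300 + 100250)/2 = 87775.
η = (ΔQ/Q̄) ÷ (ΔI/Ī) = (-95.7/537.15) ÷ (24950/87775) = -0.627.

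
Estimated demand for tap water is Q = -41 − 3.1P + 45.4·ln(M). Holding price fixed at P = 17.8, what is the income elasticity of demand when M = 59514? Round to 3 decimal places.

0.113

At P = 17.8, M = 59514: Q = 402.946.
Holding P constant, ∂Q/∂M = 45.4/M = 0.000762846.
η_M = (∂Q/∂M)·(M/Q) = 0.000762846 × (59514/402.946) = 0.113.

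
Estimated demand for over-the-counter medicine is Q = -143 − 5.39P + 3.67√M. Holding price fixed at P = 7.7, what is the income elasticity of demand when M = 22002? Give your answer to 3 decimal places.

0.756

At P = 7.7, M = 22002: Q = 359.871.
Holding P constant, ∂Q/∂M = 3.67/(2√M) = 0.012371.
η_M = (∂Q/∂M)·(M/Q) = 0.012371 × (22002/359.871) = 0.756.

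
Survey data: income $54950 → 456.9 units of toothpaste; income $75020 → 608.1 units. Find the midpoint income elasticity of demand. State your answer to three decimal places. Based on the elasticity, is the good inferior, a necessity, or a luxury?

ΔQ = 608.1 − 456.9 = 151.2; midpoint Q̄ = (456.9 + 608.1)/2 = 532.5.
ΔI = 75020 − 54950 = 20070; midpoint Ī = (54950 + 75020)/2 = 64985.
η = (ΔQ/Q̄) ÷ (ΔI/Ī) = (151.2/532.5) ÷ (20070/64985) = 0.919.
0 < η < 1 ⇒ necessity.

0.919 (necessity)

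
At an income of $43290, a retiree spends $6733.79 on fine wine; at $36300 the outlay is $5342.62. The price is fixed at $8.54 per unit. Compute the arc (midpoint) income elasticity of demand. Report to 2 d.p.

With a constant price, Q₁ = 6733.79/8.54 = 788.500 and Q₂ = 5342.62/8.54 = 625.600 (equivalently, work directly with expenditure since P cancels).
Midpoint %ΔQ = (5342.62 − 6733.79)/6038.21 = -0.23039; midpoint %ΔI = (36300 − 43290)/39795 = -0.17565.
η = -0.23039 / -0.17565 = 1.31.

1.31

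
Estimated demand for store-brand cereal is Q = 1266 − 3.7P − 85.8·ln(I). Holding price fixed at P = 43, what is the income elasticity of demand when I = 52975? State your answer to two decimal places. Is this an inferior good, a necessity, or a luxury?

At P = 43, I = 52975: Q = 173.604.
Holding P constant, ∂Q/∂I = -85.8/I = -0.00161963.
η_I = (∂Q/∂I)·(I/Q) = -0.00161963 × (52975/173.604) = -0.49.
Since η < 0, this is an inferior good.

-0.49 (inferior good)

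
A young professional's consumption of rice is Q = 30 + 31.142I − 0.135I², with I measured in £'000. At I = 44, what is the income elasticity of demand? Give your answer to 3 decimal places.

At I = 44: Q = 1138.8880.
dQ/dI = 31.142 − 0.27I = 19.26200.
η = (dQ/dI)·(I/Q) = 19.26200 × (44/1138.8880) = 0.744.

0.744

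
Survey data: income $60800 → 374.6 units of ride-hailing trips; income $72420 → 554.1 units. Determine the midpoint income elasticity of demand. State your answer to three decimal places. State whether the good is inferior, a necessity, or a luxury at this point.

ΔQ = 554.1 − 374.6 = 179.5; midpoint Q̄ = (374.6 + 554.1)/2 = 464.35.
ΔI = 72420 − 60800 = 11620; midpoint Ī = (60800 + 72420)/2 = 66610.
η = (ΔQ/Q̄) ÷ (ΔI/Ī) = (179.5/464.35) ÷ (11620/66610) = 2.216.
η > 1 ⇒ luxury.

2.216 (luxury)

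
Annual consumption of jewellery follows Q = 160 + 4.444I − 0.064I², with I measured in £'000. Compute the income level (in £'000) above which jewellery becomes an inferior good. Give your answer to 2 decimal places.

34.72

dQ/dI = 4.444 − 0.128I.
The good is inferior where dQ/dI < 0. Setting dQ/dI = 0 gives I = 4.444 / 0.128 = 34.72.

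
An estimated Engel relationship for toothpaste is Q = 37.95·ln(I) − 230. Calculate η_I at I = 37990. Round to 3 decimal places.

At I = 37990: Q = 170.186.
dQ/dI = 37.95/I = 0.000998947 at this income.
η = (dQ/dI)·(I/Q) = 0.000998947 × (37990/170.186) = 0.223.

0.223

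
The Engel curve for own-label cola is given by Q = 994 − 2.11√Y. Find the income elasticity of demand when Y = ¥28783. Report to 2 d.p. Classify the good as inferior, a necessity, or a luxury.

-0.28 (inferior good)

At Y = 28783: Q = 636.027.
dQ/dY = -2.11/(2√Y) = -0.00621848 at this income.
η = (dQ/dY)·(Y/Q) = -0.00621848 × (28783/636.027) = -0.28.
Since η < 0, the good is an inferior good.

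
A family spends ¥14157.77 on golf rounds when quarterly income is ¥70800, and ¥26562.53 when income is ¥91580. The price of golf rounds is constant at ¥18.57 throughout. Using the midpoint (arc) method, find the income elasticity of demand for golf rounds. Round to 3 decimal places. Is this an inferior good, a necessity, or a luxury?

With a constant price, Q₁ = 14157.77/18.57 = 762.400 and Q₂ = 26562.53/18.57 = 1430.400 (equivalently, work directly with expenditure since P cancels).
Midpoint %ΔQ = (26562.53 − 14157.77)/20360.15 = 0.60927; midpoint %ΔI = (91580 − 70800)/81190 = 0.25594.
η = 0.60927 / 0.25594 = 2.380.
η > 1 ⇒ luxury.

2.380 (luxury)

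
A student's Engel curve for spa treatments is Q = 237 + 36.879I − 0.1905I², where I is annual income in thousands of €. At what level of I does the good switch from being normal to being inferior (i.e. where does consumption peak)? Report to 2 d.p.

96.80

dQ/dI = 36.879 − 0.381I.
The good is inferior where dQ/dI < 0. Setting dQ/dI = 0 gives I = 36.879 / 0.381 = 96.80.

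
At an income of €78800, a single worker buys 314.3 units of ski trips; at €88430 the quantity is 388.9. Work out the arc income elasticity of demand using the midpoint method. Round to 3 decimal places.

1.842

ΔQ = 388.9 − 314.3 = 74.6; midpoint Q̄ = (314.3 + 388.9)/2 = 351.6.
ΔI = 88430 − 78800 = 9630; midpoint Ī = (78800 + 88430)/2 = 83615.
η = (ΔQ/Q̄) ÷ (ΔI/Ī) = (74.6/351.6) ÷ (9630/83615) = 1.842.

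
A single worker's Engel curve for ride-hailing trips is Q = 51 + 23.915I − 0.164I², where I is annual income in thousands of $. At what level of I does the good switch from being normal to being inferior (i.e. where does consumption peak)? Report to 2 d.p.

72.91

dQ/dI = 23.915 − 0.328I.
The good is inferior where dQ/dI < 0. Setting dQ/dI = 0 gives I = 23.915 / 0.328 = 72.91.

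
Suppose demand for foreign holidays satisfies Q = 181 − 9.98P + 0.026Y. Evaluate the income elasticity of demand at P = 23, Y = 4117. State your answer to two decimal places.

At P = 23, Y = 4117: Q = 58.502.
Holding P constant, ∂Q/∂Y = 0.026.
η_Y = (∂Q/∂Y)·(Y/Q) = 0.026 × (4117/58.502) = 1.83.

1.83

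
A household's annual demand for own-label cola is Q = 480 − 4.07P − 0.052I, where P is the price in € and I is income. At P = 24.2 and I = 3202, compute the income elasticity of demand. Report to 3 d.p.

-0.774

At P = 24.2, I = 3202: Q = 215.002.
Holding P constant, ∂Q/∂I = −0.052.
η_I = (∂Q/∂I)·(I/Q) = -0.052 × (3202/215.002) = -0.774.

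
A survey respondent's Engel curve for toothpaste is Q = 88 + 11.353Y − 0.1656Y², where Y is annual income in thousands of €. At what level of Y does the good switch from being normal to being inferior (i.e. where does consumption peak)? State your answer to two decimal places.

dQ/dY = 11.353 − 0.3312Y.
The good is inferior where dQ/dY < 0. Setting dQ/dY = 0 gives Y = 11.353 / 0.3312 = 34.28.

34.28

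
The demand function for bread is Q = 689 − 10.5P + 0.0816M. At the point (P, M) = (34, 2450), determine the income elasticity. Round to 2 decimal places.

At P = 34, M = 2450: Q = 531.920.
Holding P constant, ∂Q/∂M = 0.0816.
η_M = (∂Q/∂M)·(M/Q) = 0.0816 × (2450/531.920) = 0.38.

0.38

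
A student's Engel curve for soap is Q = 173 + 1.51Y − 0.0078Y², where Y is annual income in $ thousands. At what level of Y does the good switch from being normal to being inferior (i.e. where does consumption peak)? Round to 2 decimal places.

dQ/dY = 1.51 − 0.0156Y.
The good is inferior where dQ/dY < 0. Setting dQ/dY = 0 gives Y = 1.51 / 0.0156 = 96.79.

96.79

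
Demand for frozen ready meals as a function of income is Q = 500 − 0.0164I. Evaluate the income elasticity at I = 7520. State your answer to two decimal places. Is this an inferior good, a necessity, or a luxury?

-0.33 (inferior good)

At I = 7520: Q = 376.672.
dQ/dI = −0.0164.
η = (dQ/dI)·(I/Q) = -0.0164 × (7520/376.672) = -0.33.
Since η < 0, the good is an inferior good.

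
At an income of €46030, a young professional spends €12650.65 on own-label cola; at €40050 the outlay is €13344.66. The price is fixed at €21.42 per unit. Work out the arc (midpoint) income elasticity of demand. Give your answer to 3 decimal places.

-0.384

With a constant price, Q₁ = 12650.65/21.42 = 590.600 and Q₂ = 13344.66/21.42 = 623.000 (equivalently, work directly with expenditure since P cancels).
Midpoint %ΔQ = (13344.66 − 12650.65)/12997.66 = 0.05340; midpoint %ΔI = (40050 − 46030)/43040 = -0.13894.
η = 0.05340 / -0.13894 = -0.384.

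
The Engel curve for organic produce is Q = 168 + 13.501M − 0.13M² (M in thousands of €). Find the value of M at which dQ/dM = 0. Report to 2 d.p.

dQ/dM = 13.501 − 0.26M.
The good is inferior where dQ/dM < 0. Setting dQ/dM = 0 gives M = 13.501 / 0.26 = 51.93.

51.93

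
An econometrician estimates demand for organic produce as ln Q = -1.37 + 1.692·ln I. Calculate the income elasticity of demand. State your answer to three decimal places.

1.692

In a log-linear demand, the coefficient on ln I is the income elasticity.
So η = 1.692.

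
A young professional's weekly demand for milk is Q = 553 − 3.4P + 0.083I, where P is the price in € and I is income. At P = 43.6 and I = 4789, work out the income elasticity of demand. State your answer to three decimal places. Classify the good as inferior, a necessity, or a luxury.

At P = 43.6, I = 4789: Q = 802.247.
Holding P constant, ∂Q/∂I = 0.083.
η_I = (∂Q/∂I)·(I/Q) = 0.083 × (4789/802.247) = 0.495.
Since 0 < η < 1, this is a necessity.

0.495 (necessity)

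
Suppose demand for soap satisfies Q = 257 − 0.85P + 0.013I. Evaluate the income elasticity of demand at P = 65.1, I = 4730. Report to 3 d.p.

At P = 65.1, I = 4730: Q = 263.155.
Holding P constant, ∂Q/∂I = 0.013.
η_I = (∂Q/∂I)·(I/Q) = 0.013 × (4730/263.155) = 0.234.

0.234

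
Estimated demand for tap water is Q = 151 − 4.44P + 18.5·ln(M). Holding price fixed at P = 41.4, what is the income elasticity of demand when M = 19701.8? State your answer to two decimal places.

0.12

At P = 41.4, M = 19701.8: Q = 150.121.
Holding P constant, ∂Q/∂M = 18.5/M = 0.000939.
η_M = (∂Q/∂M)·(M/Q) = 0.000939 × (19701.8/150.121) = 0.12.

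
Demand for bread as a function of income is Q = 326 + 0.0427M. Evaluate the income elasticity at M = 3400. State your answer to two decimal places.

At M = 3400: Q = 471.180.
dQ/dM = 0.0427.
η = (dQ/dM)·(M/Q) = 0.0427 × (3400/471.180) = 0.31.

0.31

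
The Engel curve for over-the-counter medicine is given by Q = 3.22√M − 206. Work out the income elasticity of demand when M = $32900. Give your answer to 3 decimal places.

At M = 32900: Q = 378.055.
dQ/dM = 3.22/(2√M) = 0.00887622 at this income.
η = (dQ/dM)·(M/Q) = 0.00887622 × (32900/378.055) = 0.772.

0.772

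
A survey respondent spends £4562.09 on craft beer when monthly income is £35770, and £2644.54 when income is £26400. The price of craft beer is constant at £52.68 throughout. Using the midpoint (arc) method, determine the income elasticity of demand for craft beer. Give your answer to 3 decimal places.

With a constant price, Q₁ = 4562.09/52.68 = 86.600 and Q₂ = 2644.54/52.68 = 50.200 (equivalently, work directly with expenditure since P cancels).
Midpoint %ΔQ = (2644.54 − 4562.09)/3603.32 = -0.53216; midpoint %ΔI = (26400 − 35770)/31085 = -0.30143.
η = -0.53216 / -0.30143 = 1.765.

1.765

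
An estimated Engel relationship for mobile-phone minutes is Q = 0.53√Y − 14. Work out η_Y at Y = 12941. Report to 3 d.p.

At Y = 12941: Q = 46.292.
dQ/dY = 0.53/(2√Y) = 0.0023295 at this income.
η = (dQ/dY)·(Y/Q) = 0.0023295 × (12941/46.292) = 0.651.

0.651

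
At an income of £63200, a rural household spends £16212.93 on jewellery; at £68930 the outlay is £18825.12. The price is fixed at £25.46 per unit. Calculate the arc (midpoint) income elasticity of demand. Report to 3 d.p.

1.719

With a constant price, Q₁ = 16212.93/25.46 = 636.800 and Q₂ = 18825.12/25.46 = 739.400 (equivalently, work directly with expenditure since P cancels).
Midpoint %ΔQ = (18825.12 − 16212.93)/17519.03 = 0.14911; midpoint %ΔI = (68930 − 63200)/66065 = 0.08673.
η = 0.14911 / 0.08673 = 1.719.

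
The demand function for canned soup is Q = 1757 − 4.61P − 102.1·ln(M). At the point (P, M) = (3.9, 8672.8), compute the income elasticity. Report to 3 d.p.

-0.126

At P = 3.9, M = 8672.8: Q = 813.184.
Holding P constant, ∂Q/∂M = -102.1/M = -0.0117724.
η_M = (∂Q/∂M)·(M/Q) = -0.0117724 × (8672.8/813.184) = -0.126.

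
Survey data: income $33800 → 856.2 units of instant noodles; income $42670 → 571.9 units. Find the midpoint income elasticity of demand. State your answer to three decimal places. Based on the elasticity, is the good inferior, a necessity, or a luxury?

ΔQ = 571.9 − 856.2 = -284.3; midpoint Q̄ = (856.2 + 571.9)/2 = 714.05.
ΔI = 42670 − 33800 = 8870; midpoint Ī = (33800 + 42670)/2 = 38235.
η = (ΔQ/Q̄) ÷ (ΔI/Ī) = (-284.3/714.05) ÷ (8870/38235) = -1.716.
η < 0 ⇒ inferior good.

-1.716 (inferior good)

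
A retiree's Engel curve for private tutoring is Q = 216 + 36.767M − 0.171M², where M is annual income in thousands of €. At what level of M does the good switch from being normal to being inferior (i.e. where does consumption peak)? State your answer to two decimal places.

dQ/dM = 36.767 − 0.342M.
The good is inferior where dQ/dM < 0. Setting dQ/dM = 0 gives M = 36.767 / 0.342 = 107.51.

107.51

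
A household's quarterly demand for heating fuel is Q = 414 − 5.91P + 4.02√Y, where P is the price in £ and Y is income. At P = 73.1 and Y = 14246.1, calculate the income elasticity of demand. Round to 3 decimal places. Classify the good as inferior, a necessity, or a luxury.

0.520 (necessity)

At P = 73.1, Y = 14246.1: Q = 461.794.
Holding P constant, ∂Q/∂Y = 4.02/(2√Y) = 0.0168402.
η_Y = (∂Q/∂Y)·(Y/Q) = 0.0168402 × (14246.1/461.794) = 0.520.
Since 0 < η < 1, this is a necessity.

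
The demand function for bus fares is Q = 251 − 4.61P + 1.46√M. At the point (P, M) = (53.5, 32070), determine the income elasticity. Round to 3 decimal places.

0.492

At P = 53.5, M = 32070: Q = 265.823.
Holding P constant, ∂Q/∂M = 1.46/(2√M) = 0.00407637.
η_M = (∂Q/∂M)·(M/Q) = 0.00407637 × (32070/265.823) = 0.492.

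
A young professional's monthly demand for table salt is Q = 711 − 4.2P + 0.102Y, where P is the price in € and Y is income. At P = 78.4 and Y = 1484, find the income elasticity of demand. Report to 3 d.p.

At P = 78.4, Y = 1484: Q = 533.088.
Holding P constant, ∂Q/∂Y = 0.102.
η_Y = (∂Q/∂Y)·(Y/Q) = 0.102 × (1484/533.088) = 0.284.

0.284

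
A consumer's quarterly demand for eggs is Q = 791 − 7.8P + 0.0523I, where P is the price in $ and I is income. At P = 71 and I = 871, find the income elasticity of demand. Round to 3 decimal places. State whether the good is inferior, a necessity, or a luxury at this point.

0.161 (necessity)

At P = 71, I = 871: Q = 282.753.
Holding P constant, ∂Q/∂I = 0.0523.
η_I = (∂Q/∂I)·(I/Q) = 0.0523 × (871/282.753) = 0.161.
Since 0 < η < 1, this is a necessity.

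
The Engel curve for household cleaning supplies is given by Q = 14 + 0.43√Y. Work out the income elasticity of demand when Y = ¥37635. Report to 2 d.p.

0.43

At Y = 37635: Q = 97.419.
dQ/dY = 0.43/(2√Y) = 0.00110826 at this income.
η = (dQ/dY)·(Y/Q) = 0.00110826 × (37635/97.419) = 0.43.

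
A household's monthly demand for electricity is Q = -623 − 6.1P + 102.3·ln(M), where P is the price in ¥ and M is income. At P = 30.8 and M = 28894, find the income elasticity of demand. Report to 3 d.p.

At P = 30.8, M = 28894: Q = 239.883.
Holding P constant, ∂Q/∂M = 102.3/M = 0.00354053.
η_M = (∂Q/∂M)·(M/Q) = 0.00354053 × (28894/239.883) = 0.426.

0.426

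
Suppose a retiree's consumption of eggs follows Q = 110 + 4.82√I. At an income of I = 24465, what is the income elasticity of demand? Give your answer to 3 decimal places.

0.436

At I = 24465: Q = 863.910.
dQ/dI = 4.82/(2√I) = 0.0154079 at this income.
η = (dQ/dI)·(I/Q) = 0.0154079 × (24465/863.910) = 0.436.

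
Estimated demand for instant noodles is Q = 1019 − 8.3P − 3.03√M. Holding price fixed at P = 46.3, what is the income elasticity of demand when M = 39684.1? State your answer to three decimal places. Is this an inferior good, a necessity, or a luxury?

-9.702 (inferior good)

At P = 46.3, M = 39684.1: Q = 31.108.
Holding P constant, ∂Q/∂M = -3.03/(2√M) = -0.00760509.
η_M = (∂Q/∂M)·(M/Q) = -0.00760509 × (39684.1/31.108) = -9.702.
Since η < 0, this is an inferior good.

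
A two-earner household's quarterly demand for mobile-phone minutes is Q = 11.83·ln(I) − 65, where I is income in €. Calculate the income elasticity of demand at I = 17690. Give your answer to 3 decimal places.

At I = 17690: Q = 50.706.
dQ/dI = 11.83/I = 0.000668739 at this income.
η = (dQ/dI)·(I/Q) = 0.000668739 × (17690/50.706) = 0.233.

0.233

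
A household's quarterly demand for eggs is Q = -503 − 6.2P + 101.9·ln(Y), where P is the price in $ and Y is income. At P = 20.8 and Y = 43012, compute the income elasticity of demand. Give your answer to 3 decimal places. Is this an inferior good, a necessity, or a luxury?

0.224 (necessity)

At P = 20.8, Y = 43012: Q = 455.235.
Holding P constant, ∂Q/∂Y = 101.9/Y = 0.00236911.
η_Y = (∂Q/∂Y)·(Y/Q) = 0.00236911 × (43012/455.235) = 0.224.
Since 0 < η < 1, this is a necessity.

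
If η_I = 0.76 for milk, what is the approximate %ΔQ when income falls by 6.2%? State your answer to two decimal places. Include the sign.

%ΔQ ≈ η × %ΔI = 0.76 × (-6.2%) = -4.71%.

-4.71%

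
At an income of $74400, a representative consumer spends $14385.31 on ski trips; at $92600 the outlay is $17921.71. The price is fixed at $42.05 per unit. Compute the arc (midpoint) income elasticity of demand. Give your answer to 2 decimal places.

1.00

With a constant price, Q₁ = 14385.31/42.05 = 342.100 and Q₂ = 17921.71/42.05 = 426.200 (equivalently, work directly with expenditure since P cancels).
Midpoint %ΔQ = (17921.71 − 14385.31)/16153.51 = 0.21892; midpoint %ΔI = (92600 − 74400)/83500 = 0.21796.
η = 0.21892 / 0.21796 = 1.00.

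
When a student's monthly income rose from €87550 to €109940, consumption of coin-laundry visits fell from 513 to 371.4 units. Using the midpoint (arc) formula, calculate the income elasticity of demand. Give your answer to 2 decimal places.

-1.41

ΔQ = 371.4 − 513 = -141.6; midpoint Q̄ = (513 + 371.4)/2 = 442.2.
ΔI = 109940 − 87550 = 22390; midpoint Ī = (87550 + 109940)/2 = 98745.
η = (ΔQ/Q̄) ÷ (ΔI/Ī) = (-141.6/442.2) ÷ (22390/98745) = -1.41.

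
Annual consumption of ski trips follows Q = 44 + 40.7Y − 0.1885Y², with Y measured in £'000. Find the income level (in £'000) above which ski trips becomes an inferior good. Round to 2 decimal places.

dQ/dY = 40.7 − 0.377Y.
The good is inferior where dQ/dY < 0. Setting dQ/dY = 0 gives Y = 40.7 / 0.377 = 107.96.

107.96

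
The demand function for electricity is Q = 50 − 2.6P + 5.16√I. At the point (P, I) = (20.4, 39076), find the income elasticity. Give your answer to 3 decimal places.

0.501

At P = 20.4, I = 39076: Q = 1016.971.
Holding P constant, ∂Q/∂I = 5.16/(2√I) = 0.0130516.
η_I = (∂Q/∂I)·(I/Q) = 0.0130516 × (39076/1016.971) = 0.501.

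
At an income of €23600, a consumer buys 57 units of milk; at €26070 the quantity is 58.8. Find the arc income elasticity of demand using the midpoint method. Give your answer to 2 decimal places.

ΔQ = 58.8 − 57 = 1.8; midpoint Q̄ = (57 + 58.8)/2 = 57.9.
ΔI = 26070 − 23600 = 2470; midpoint Ī = (23600 + 26070)/2 = 24835.
η = (ΔQ/Q̄) ÷ (ΔI/Ī) = (1.8/57.9) ÷ (2470/24835) = 0.31.

0.31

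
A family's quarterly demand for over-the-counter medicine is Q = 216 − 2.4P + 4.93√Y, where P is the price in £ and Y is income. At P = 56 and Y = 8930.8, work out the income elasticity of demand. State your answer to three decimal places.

At P = 56, Y = 8930.8: Q = 547.499.
Holding P constant, ∂Q/∂Y = 4.93/(2√Y) = 0.0260839.
η_Y = (∂Q/∂Y)·(Y/Q) = 0.0260839 × (8930.8/547.499) = 0.425.

0.425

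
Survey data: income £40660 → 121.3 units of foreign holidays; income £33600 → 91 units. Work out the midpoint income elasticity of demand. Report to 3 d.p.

1.501

ΔQ = 91 − 121.3 = -30.3; midpoint Q̄ = (121.3 + 91)/2 = 106.15.
ΔI = 33600 − 40660 = -7060; midpoint Ī = (40660 + 33600)/2 = 37130.
η = (ΔQ/Q̄) ÷ (ΔI/Ī) = (-30.3/106.15) ÷ (-7060/37130) = 1.501.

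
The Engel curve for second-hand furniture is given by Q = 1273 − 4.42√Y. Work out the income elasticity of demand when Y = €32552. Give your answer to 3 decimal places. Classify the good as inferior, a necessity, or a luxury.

-0.838 (inferior good)

At Y = 32552: Q = 475.536.
dQ/dY = -4.42/(2√Y) = -0.0122491 at this income.
η = (dQ/dY)·(Y/Q) = -0.0122491 × (32552/475.536) = -0.838.
Since η < 0, the good is an inferior good.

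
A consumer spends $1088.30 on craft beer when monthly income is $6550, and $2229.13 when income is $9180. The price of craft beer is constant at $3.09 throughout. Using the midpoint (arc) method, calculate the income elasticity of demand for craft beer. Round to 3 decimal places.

With a constant price, Q₁ = 1088.30/3.09 = 352.201 and Q₂ = 2229.13/3.09 = 721.401 (equivalently, work directly with expenditure since P cancels).
Midpoint %ΔQ = (2229.13 − 1088.30)/1658.72 = 0.68778; midpoint %ΔI = (9180 − 6550)/7865 = 0.33439.
η = 0.68778 / 0.33439 = 2.057.

2.057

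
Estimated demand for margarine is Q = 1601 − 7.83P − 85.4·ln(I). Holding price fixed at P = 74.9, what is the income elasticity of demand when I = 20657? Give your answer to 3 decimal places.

At P = 74.9, I = 20657: Q = 166.015.
Holding P constant, ∂Q/∂I = -85.4/I = -0.00413419.
η_I = (∂Q/∂I)·(I/Q) = -0.00413419 × (20657/166.015) = -0.514.

-0.514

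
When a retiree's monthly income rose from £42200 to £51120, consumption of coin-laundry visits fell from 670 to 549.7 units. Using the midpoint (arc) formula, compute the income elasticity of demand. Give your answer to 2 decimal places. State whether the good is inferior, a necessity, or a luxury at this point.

-1.03 (inferior good)

ΔQ = 549.7 − 670 = -120.3; midpoint Q̄ = (670 + 549.7)/2 = 609.85.
ΔI = 51120 − 42200 = 8920; midpoint Ī = (42200 + 51120)/2 = 46660.
η = (ΔQ/Q̄) ÷ (ΔI/Ī) = (-120.3/609.85) ÷ (8920/46660) = -1.03.
η < 0 ⇒ inferior good.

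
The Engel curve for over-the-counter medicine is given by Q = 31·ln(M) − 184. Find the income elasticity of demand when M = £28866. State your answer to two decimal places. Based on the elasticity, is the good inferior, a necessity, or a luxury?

0.23 (necessity)

At M = 28866: Q = 134.383.
dQ/dM = 31/M = 0.00107393 at this income.
η = (dQ/dM)·(M/Q) = 0.00107393 × (28866/134.383) = 0.23.
Since 0 < η < 1, the good is a necessity.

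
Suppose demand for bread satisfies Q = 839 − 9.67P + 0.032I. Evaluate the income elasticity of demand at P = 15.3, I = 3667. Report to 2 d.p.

0.15

At P = 15.3, I = 3667: Q = 808.393.
Holding P constant, ∂Q/∂I = 0.032.
η_I = (∂Q/∂I)·(I/Q) = 0.032 × (3667/808.393) = 0.15.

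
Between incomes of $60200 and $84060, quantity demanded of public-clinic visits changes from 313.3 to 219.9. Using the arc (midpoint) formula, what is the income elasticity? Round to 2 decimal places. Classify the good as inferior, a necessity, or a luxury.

-1.06 (inferior good)

ΔQ = 219.9 − 313.3 = -93.4; midpoint Q̄ = (313.3 + 219.9)/2 = 266.6.
ΔI = 84060 − 60200 = 23860; midpoint Ī = (60200 + 84060)/2 = 72130.
η = (ΔQ/Q̄) ÷ (ΔI/Ī) = (-93.4/266.6) ÷ (23860/72130) = -1.06.
η < 0 ⇒ inferior good.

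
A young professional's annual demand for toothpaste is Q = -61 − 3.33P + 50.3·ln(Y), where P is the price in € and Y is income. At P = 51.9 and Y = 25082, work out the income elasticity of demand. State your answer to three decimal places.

0.182

At P = 51.9, Y = 25082: Q = 275.707.
Holding P constant, ∂Q/∂Y = 50.3/Y = 0.00200542.
η_Y = (∂Q/∂Y)·(Y/Q) = 0.00200542 × (25082/275.707) = 0.182.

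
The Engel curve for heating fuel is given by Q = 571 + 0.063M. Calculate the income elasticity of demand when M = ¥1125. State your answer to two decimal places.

At M = 1125: Q = 641.875.
dQ/dM = 0.063.
η = (dQ/dM)·(M/Q) = 0.063 × (1125/641.875) = 0.11.

0.11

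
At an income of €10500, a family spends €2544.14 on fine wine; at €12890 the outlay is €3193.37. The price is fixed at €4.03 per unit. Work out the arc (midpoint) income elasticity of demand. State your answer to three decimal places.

With a constant price, Q₁ = 2544.14/4.03 = 631.300 and Q₂ = 3193.37/4.03 = 792.400 (equivalently, work directly with expenditure since P cancels).
Midpoint %ΔQ = (3193.37 − 2544.14)/2868.76 = 0.22631; midpoint %ΔI = (12890 − 10500)/11695 = 0.20436.
η = 0.22631 / 0.20436 = 1.107.

1.107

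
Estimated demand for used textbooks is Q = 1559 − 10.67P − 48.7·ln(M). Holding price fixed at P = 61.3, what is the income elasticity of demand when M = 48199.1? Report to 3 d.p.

-0.128

At P = 61.3, M = 48199.1: Q = 379.792.
Holding P constant, ∂Q/∂M = -48.7/M = -0.00101039.
η_M = (∂Q/∂M)·(M/Q) = -0.00101039 × (48199.1/379.792) = -0.128.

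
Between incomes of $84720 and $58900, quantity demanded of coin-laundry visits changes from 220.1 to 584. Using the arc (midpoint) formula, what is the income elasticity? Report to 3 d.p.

ΔQ = 584 − 220.1 = 363.9; midpoint Q̄ = (220.1 + 584)/2 = 402.05.
ΔI = 58900 − 84720 = -25820; midpoint Ī = (84720 + 58900)/2 = 71810.
η = (ΔQ/Q̄) ÷ (ΔI/Ī) = (363.9/402.05) ÷ (-25820/71810) = -2.517.

-2.517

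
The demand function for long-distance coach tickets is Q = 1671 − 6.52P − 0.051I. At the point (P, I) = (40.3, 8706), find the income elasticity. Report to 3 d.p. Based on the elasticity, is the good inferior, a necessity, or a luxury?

-0.460 (inferior good)

At P = 40.3, I = 8706: Q = 964.238.
Holding P constant, ∂Q/∂I = −0.051.
η_I = (∂Q/∂I)·(I/Q) = -0.051 × (8706/964.238) = -0.460.
Since η < 0, this is an inferior good.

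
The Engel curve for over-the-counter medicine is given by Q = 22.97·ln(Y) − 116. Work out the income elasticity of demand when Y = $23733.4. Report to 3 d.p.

At Y = 23733.4: Q = 115.414.
dQ/dY = 22.97/Y = 0.000967834 at this income.
η = (dQ/dY)·(Y/Q) = 0.000967834 × (23733.4/115.414) = 0.199.

0.199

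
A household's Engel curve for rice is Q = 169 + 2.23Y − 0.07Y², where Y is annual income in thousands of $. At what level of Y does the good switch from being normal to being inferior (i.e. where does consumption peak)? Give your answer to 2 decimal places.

dQ/dY = 2.23 − 0.14Y.
The good is inferior where dQ/dY < 0. Setting dQ/dY = 0 gives Y = 2.23 / 0.14 = 15.93.

15.93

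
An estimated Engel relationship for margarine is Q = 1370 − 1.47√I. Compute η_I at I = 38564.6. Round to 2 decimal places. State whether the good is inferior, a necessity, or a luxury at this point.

-0.13 (inferior good)

At I = 38564.6: Q = 1081.323.
dQ/dI = -1.47/(2√I) = -0.00374277 at this income.
η = (dQ/dI)·(I/Q) = -0.00374277 × (38564.6/1081.323) = -0.13.
Since η < 0, the good is an inferior good.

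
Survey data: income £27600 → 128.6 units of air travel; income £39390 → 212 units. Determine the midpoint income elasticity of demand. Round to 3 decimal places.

1.391

ΔQ = 212 − 128.6 = 83.4; midpoint Q̄ = (128.6 + 212)/2 = 170.3.
ΔI = 39390 − 27600 = 11790; midpoint Ī = (27600 + 39390)/2 = 33495.
η = (ΔQ/Q̄) ÷ (ΔI/Ī) = (83.4/170.3) ÷ (11790/33495) = 1.391.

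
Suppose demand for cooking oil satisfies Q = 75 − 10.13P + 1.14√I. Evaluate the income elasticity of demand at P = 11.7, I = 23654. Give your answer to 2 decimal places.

At P = 11.7, I = 23654: Q = 131.809.
Holding P constant, ∂Q/∂I = 1.14/(2√I) = 0.00370615.
η_I = (∂Q/∂I)·(I/Q) = 0.00370615 × (23654/131.809) = 0.67.

0.67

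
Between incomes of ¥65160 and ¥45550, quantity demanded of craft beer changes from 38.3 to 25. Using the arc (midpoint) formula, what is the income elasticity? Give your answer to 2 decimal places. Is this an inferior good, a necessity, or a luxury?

ΔQ = 25 − 38.3 = -13.3; midpoint Q̄ = (38.3 + 25)/2 = 31.65.
ΔI = 45550 − 65160 = -19610; midpoint Ī = (65160 + 45550)/2 = 55355.
η = (ΔQ/Q̄) ÷ (ΔI/Ī) = (-13.3/31.65) ÷ (-19610/55355) = 1.19.
η > 1 ⇒ luxury.

1.19 (luxury)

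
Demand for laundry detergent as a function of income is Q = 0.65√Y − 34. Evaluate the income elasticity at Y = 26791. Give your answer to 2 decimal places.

0.73

At Y = 26791: Q = 72.392.
dQ/dY = 0.65/(2√Y) = 0.00198559 at this income.
η = (dQ/dY)·(Y/Q) = 0.00198559 × (26791/72.392) = 0.73.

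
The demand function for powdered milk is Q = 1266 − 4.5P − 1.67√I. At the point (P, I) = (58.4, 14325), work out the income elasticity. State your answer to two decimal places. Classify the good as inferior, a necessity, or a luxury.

-0.12 (inferior good)

At P = 58.4, I = 14325: Q = 803.323.
Holding P constant, ∂Q/∂I = -1.67/(2√I) = -0.00697653.
η_I = (∂Q/∂I)·(I/Q) = -0.00697653 × (14325/803.323) = -0.12.
Since η < 0, this is an inferior good.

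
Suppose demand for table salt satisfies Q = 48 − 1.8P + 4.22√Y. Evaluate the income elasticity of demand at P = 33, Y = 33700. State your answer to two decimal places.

At P = 33, Y = 33700: Q = 763.289.
Holding P constant, ∂Q/∂Y = 4.22/(2√Y) = 0.0114939.
η_Y = (∂Q/∂Y)·(Y/Q) = 0.0114939 × (33700/763.289) = 0.51.

0.51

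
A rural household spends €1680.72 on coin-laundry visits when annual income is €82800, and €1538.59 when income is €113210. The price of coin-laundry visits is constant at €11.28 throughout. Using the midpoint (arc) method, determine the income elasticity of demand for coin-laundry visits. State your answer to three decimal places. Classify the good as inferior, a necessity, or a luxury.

With a constant price, Q₁ = 1680.72/11.28 = 149.000 and Q₂ = 1538.59/11.28 = 136.400 (equivalently, work directly with expenditure since P cancels).
Midpoint %ΔQ = (1538.59 − 1680.72)/1609.66 = -0.08830; midpoint %ΔI = (113210 − 82800)/98005 = 0.31029.
η = -0.08830 / 0.31029 = -0.285.
η < 0 ⇒ inferior good.

-0.285 (inferior good)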